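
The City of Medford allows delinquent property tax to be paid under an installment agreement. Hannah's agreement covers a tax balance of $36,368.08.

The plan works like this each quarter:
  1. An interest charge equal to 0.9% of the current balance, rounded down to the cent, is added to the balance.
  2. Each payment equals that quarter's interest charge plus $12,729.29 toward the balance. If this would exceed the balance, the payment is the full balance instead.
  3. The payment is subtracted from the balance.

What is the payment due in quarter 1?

$13,056.60

Quarter 1: $36,368.08 +$327.31 interest = $36,695.39; pay $13,056.60 → $23,638.79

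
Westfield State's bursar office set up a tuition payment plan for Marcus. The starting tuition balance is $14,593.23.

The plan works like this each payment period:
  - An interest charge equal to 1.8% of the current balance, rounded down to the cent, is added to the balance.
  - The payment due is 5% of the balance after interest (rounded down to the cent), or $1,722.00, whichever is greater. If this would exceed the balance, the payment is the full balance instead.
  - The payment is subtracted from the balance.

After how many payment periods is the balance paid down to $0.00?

Payment period 1: $14,593.23 +$262.67 interest = $14,855.90; pay $1,722.00 → $13,133.90
Payment period 2: $13,133.90 +$236.41 interest = $13,370.31; pay $1,722.00 → $11,648.31
Payment period 3: $11,648.31 +$209.66 interest = $11,857.97; pay $1,722.00 → $10,135.97
Payment period 4: $10,135.97 +$182.44 interest = $10,318.41; pay $1,722.00 → $8,596.41
Payment period 5: $8,596.41 +$154.73 interest = $8,751.14; pay $1,722.00 → $7,029.14
Payment period 6: $7,029.14 +$126.52 interest = $7,155.66; pay $1,722.00 → $5,433.66
Payment period 7: $5,433.66 +$97.80 interest = $5,531.46; pay $1,722.00 → $3,809.46
Payment period 8: $3,809.46 +$68.57 interest = $3,878.03; pay $1,722.00 → $2,156.03
Payment period 9: $2,156.03 +$38.80 interest = $2,194.83; pay $1,722.00 → $472.83
Payment period 10: $472.83 +$8.51 interest = $481.34; pay $481.34 → $0.00
Balance reaches $0.00 in payment period 10.

10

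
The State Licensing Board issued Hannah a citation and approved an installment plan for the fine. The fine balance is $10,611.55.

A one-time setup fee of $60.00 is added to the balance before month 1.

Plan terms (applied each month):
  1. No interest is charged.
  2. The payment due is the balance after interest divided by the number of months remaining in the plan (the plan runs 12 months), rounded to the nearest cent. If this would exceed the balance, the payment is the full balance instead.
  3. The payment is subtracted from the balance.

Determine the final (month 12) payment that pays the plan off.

$889.29

Month 1: $10,671.55 − $889.30 → $9,782.25
Month 2: $9,782.25 − $889.30 → $8,892.95
Month 3: $8,892.95 − $889.30 → $8,003.65
Month 4: $8,003.65 − $889.29 → $7,114.36
Month 5: $7,114.36 − $889.30 → $6,225.06
Month 6: $6,225.06 − $889.29 → $5,335.77
Month 7: $5,335.77 − $889.30 → $4,446.47
Month 8: $4,446.47 − $889.29 → $3,557.18
Month 9: $3,557.18 − $889.30 → $2,667.88
Month 10: $2,667.88 − $889.29 → $1,778.59
Month 11: $1,778.59 − $889.30 → $889.29
Month 12: $889.29 − $889.29 → $0.00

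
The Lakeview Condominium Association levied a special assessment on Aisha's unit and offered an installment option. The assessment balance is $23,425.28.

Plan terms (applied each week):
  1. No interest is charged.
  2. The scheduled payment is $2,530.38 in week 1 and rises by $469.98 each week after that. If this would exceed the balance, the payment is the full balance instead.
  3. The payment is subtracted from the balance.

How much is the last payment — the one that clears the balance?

# | Opening | Payment | End bal
1 | $23,425.28 | $2,530.38 | $20,894.90
2 | $20,894.90 | $3,000.36 | $17,894.54
3 | $17,894.54 | $3,470.34 | $14,424.20
4 | $14,424.20 | $3,940.32 | $10,483.88
5 | $10,483.88 | $4,410.30 | $6,073.58
6 | $6,073.58 | $4,880.28 | $1,193.30
7 | $1,193.30 | $1,193.30 | $0.00

$1,193.30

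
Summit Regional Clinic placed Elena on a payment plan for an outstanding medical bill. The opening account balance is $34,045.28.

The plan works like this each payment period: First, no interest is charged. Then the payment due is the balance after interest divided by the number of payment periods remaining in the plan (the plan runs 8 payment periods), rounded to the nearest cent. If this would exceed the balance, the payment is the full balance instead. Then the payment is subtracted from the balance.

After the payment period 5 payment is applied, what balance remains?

Payment period 1: $34,045.28 − $4,255.66 → $29,789.62
Payment period 2: $29,789.62 − $4,255.66 → $25,533.96
Payment period 3: $25,533.96 − $4,255.66 → $21,278.30
Payment period 4: $21,278.30 − $4,255.66 → $17,022.64
Payment period 5: $17,022.64 − $4,255.66 → $12,766.98

$12,766.98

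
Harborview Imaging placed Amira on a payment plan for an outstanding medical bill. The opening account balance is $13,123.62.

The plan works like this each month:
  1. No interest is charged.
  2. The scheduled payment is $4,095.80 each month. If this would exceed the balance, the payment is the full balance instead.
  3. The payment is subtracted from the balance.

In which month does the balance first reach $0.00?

Month 1: opening $13,123.62; payment $4,095.80; balance $9,027.82
Month 2: opening $9,027.82; payment $4,095.80; balance $4,932.02
Month 3: opening $4,932.02; payment $4,095.80; balance $836.22
Month 4: opening $836.22; payment $836.22; balance $0.00
Balance reaches $0.00 in month 4.

4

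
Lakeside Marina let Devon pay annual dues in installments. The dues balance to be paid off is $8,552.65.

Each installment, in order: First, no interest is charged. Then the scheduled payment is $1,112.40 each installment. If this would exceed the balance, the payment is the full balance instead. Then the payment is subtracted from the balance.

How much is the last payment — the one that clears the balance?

$765.85

# | Opening | Payment | End bal
1 | $8,552.65 | $1,112.40 | $7,440.25
2 | $7,440.25 | $1,112.40 | $6,327.85
3 | $6,327.85 | $1,112.40 | $5,215.45
4 | $5,215.45 | $1,112.40 | $4,103.05
5 | $4,103.05 | $1,112.40 | $2,990.65
6 | $2,990.65 | $1,112.40 | $1,878.25
7 | $1,878.25 | $1,112.40 | $765.85
8 | $765.85 | $765.85 | $0.00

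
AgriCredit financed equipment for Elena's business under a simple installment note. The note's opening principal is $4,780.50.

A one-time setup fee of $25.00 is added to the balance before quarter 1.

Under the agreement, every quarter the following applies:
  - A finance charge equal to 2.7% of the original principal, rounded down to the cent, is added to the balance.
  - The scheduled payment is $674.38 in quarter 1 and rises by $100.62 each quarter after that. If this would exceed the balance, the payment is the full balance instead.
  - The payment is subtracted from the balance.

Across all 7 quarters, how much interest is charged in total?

$903.49

Quarter 1: opening $4,805.50; interest $129.07 → $4,934.57; payment $674.38; balance $4,260.19
Quarter 2: opening $4,260.19; interest $129.07 → $4,389.26; payment $775.00; balance $3,614.26
Quarter 3: opening $3,614.26; interest $129.07 → $3,743.33; payment $875.62; balance $2,867.71
Quarter 4: opening $2,867.71; interest $129.07 → $2,996.78; payment $976.24; balance $2,020.54
Quarter 5: opening $2,020.54; interest $129.07 → $2,149.61; payment $1,076.86; balance $1,072.75
Quarter 6: opening $1,072.75; interest $129.07 → $1,201.82; payment $1,177.48; balance $24.34
Quarter 7: opening $24.34; interest $129.07 → $153.41; payment $153.41; balance $0.00
Total interest: $129.07 + $129.07 + $129.07 + $129.07 + $129.07 + $129.07 + $129.07 = $903.49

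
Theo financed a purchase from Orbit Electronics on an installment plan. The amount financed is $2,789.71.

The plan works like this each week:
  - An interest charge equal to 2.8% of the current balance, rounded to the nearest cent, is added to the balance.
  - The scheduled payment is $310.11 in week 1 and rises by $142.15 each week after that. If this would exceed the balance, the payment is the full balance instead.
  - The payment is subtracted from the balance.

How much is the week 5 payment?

$878.71

Week 1: $2,789.71 +$78.11 interest = $2,867.82; pay $310.11 → $2,557.71
Week 2: $2,557.71 +$71.62 interest = $2,629.33; pay $452.26 → $2,177.07
Week 3: $2,177.07 +$60.96 interest = $2,238.03; pay $594.41 → $1,643.62
Week 4: $1,643.62 +$46.02 interest = $1,689.64; pay $736.56 → $953.08
Week 5: $953.08 +$26.69 interest = $979.77; pay $878.71 → $101.06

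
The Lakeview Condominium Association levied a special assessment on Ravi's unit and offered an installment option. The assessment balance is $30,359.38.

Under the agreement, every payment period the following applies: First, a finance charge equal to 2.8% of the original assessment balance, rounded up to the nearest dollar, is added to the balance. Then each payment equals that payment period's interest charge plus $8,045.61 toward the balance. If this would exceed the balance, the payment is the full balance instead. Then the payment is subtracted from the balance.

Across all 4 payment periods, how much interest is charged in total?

$3,404.00

# | Opening | Interest | Payment | End bal
1 | $30,359.38 | $851.00 | $8,896.61 | $22,313.77
2 | $22,313.77 | $851.00 | $8,896.61 | $14,268.16
3 | $14,268.16 | $851.00 | $8,896.61 | $6,222.55
4 | $6,222.55 | $851.00 | $7,073.55 | $0.00
Total interest: $851.00 + $851.00 + $851.00 + $851.00 = $3,404.00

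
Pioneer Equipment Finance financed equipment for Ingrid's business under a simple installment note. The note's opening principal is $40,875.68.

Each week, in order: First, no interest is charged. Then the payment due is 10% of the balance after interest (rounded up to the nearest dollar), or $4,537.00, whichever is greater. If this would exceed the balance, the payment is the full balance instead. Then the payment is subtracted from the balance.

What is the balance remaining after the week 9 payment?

$42.68

Week 1: $40,875.68 − $4,537.00 → $36,338.68
Week 2: $36,338.68 − $4,537.00 → $31,801.68
Week 3: $31,801.68 − $4,537.00 → $27,264.68
Week 4: $27,264.68 − $4,537.00 → $22,727.68
Week 5: $22,727.68 − $4,537.00 → $18,190.68
Week 6: $18,190.68 − $4,537.00 → $13,653.68
Week 7: $13,653.68 − $4,537.00 → $9,116.68
Week 8: $9,116.68 − $4,537.00 → $4,579.68
Week 9: $4,579.68 − $4,537.00 → $42.68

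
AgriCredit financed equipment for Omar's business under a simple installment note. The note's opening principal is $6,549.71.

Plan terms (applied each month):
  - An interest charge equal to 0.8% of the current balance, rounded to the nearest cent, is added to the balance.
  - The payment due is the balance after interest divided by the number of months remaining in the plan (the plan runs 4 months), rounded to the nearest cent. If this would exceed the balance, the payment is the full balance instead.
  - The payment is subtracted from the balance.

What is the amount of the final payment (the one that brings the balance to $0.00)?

$1,690.46

Month 1: opening $6,549.71; interest $52.40 → $6,602.11; payment $1,650.53; balance $4,951.58
Month 2: opening $4,951.58; interest $39.61 → $4,991.19; payment $1,663.73; balance $3,327.46
Month 3: opening $3,327.46; interest $26.62 → $3,354.08; payment $1,677.04; balance $1,677.04
Month 4: opening $1,677.04; interest $13.42 → $1,690.46; payment $1,690.46; balance $0.00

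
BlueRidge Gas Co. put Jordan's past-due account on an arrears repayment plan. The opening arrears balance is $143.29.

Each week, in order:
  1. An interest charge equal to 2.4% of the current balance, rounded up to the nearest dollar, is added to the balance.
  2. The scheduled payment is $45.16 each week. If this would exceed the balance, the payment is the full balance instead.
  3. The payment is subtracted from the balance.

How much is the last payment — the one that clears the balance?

Week 1: opening $143.29; interest $4.00 → $147.29; payment $45.16; balance $102.13
Week 2: opening $102.13; interest $3.00 → $105.13; payment $45.16; balance $59.97
Week 3: opening $59.97; interest $2.00 → $61.97; payment $45.16; balance $16.81
Week 4: opening $16.81; interest $1.00 → $17.81; payment $17.81; balance $0.00

$17.81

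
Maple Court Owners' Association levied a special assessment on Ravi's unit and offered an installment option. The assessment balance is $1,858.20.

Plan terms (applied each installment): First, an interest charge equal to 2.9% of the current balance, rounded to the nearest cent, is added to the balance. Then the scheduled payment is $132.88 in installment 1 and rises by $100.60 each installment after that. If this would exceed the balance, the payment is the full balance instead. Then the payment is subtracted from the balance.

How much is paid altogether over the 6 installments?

Installment 1: opening $1,858.20; interest $53.89 → $1,912.09; payment $132.88; balance $1,779.21
Installment 2: opening $1,779.21; interest $51.60 → $1,830.81; payment $233.48; balance $1,597.33
Installment 3: opening $1,597.33; interest $46.32 → $1,643.65; payment $334.08; balance $1,309.57
Installment 4: opening $1,309.57; interest $37.98 → $1,347.55; payment $434.68; balance $912.87
Installment 5: opening $912.87; interest $26.47 → $939.34; payment $535.28; balance $404.06
Installment 6: opening $404.06; interest $11.72 → $415.78; payment $415.78; balance $0.00
Total paid: $2,086.18

$2,086.18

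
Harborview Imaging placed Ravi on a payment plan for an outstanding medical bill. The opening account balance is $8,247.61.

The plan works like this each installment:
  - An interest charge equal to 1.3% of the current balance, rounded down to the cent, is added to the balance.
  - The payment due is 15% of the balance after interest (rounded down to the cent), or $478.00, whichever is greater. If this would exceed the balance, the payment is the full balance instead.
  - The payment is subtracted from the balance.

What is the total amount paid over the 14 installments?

Installment 1: opening $8,247.61; interest $107.21 → $8,354.82; payment $1,253.22; balance $7,101.60
Installment 2: opening $7,101.60; interest $92.32 → $7,193.92; payment $1,079.08; balance $6,114.84
Installment 3: opening $6,114.84; interest $79.49 → $6,194.33; payment $929.14; balance $5,265.19
Installment 4: opening $5,265.19; interest $68.44 → $5,333.63; payment $800.04; balance $4,533.59
Installment 5: opening $4,533.59; interest $58.93 → $4,592.52; payment $688.87; balance $3,903.65
Installment 6: opening $3,903.65; interest $50.74 → $3,954.39; payment $593.15; balance $3,361.24
Installment 7: opening $3,361.24; interest $43.69 → $3,404.93; payment $510.73; balance $2,894.20
Installment 8: opening $2,894.20; interest $37.62 → $2,931.82; payment $478.00; balance $2,453.82
Installment 9: opening $2,453.82; interest $31.89 → $2,485.71; payment $478.00; balance $2,007.71
Installment 10: opening $2,007.71; interest $26.10 → $2,033.81; payment $478.00; balance $1,555.81
Installment 11: opening $1,555.81; interest $20.22 → $1,576.03; payment $478.00; balance $1,098.03
Installment 12: opening $1,098.03; interest $14.27 → $1,112.30; payment $478.00; balance $634.30
Installment 13: opening $634.30; interest $8.24 → $642.54; payment $478.00; balance $164.54
Installment 14: opening $164.54; interest $2.13 → $166.67; payment $166.67; balance $0.00
Total paid: $8,888.90

$8,888.90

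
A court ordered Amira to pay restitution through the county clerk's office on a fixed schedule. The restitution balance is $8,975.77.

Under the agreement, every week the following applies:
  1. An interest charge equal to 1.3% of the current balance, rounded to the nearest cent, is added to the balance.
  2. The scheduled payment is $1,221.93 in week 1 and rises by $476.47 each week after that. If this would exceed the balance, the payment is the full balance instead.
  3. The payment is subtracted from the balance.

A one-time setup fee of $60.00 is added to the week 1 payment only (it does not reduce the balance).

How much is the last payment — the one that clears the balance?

# | Opening | Interest | Payment | Fee | End bal
1 | $8,975.77 | $116.69 | $1,221.93 | $60.00 | $7,870.53
2 | $7,870.53 | $102.32 | $1,698.40 | — | $6,274.45
3 | $6,274.45 | $81.57 | $2,174.87 | — | $4,181.15
4 | $4,181.15 | $54.35 | $2,651.34 | — | $1,584.16
5 | $1,584.16 | $20.59 | $1,604.75 | — | $0.00

$1,604.75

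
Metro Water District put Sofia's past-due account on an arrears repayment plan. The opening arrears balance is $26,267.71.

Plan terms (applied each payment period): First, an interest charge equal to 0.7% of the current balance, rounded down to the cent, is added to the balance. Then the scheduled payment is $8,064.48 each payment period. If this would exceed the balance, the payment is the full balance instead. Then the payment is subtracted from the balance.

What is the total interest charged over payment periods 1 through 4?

Payment period 1: opening $26,267.71; interest $183.87 → $26,451.58; payment $8,064.48; balance $18,387.10
Payment period 2: opening $18,387.10; interest $128.70 → $18,515.80; payment $8,064.48; balance $10,451.32
Payment period 3: opening $10,451.32; interest $73.15 → $10,524.47; payment $8,064.48; balance $2,459.99
Payment period 4: opening $2,459.99; interest $17.21 → $2,477.20; payment $2,477.20; balance $0.00
Total interest: $183.87 + $128.70 + $73.15 + $17.21 = $402.93

$402.93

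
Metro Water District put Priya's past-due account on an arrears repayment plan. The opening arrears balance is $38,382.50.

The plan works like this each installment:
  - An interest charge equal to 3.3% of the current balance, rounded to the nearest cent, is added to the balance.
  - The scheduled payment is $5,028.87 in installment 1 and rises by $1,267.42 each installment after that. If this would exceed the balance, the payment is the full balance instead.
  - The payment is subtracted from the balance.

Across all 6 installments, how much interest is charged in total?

Installment 1: opening $38,382.50; interest $1,266.62 → $39,649.12; payment $5,028.87; balance $34,620.25
Installment 2: opening $34,620.25; interest $1,142.47 → $35,762.72; payment $6,296.29; balance $29,466.43
Installment 3: opening $29,466.43; interest $972.39 → $30,438.82; payment $7,563.71; balance $22,875.11
Installment 4: opening $22,875.11; interest $754.88 → $23,629.99; payment $8,831.13; balance $14,798.86
Installment 5: opening $14,798.86; interest $488.36 → $15,287.22; payment $10,098.55; balance $5,188.67
Installment 6: opening $5,188.67; interest $171.23 → $5,359.90; payment $5,359.90; balance $0.00
Total interest: $1,266.62 + $1,142.47 + $972.39 + $754.88 + $488.36 + $171.23 = $4,795.95

$4,795.95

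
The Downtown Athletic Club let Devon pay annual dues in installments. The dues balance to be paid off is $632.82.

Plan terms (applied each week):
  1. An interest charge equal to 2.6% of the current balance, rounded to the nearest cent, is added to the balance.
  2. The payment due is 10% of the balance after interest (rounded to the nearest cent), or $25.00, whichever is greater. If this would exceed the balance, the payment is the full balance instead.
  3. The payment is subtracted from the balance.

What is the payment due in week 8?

$37.17

Week 1: $632.82 +$16.45 interest = $649.27; pay $64.93 → $584.34
Week 2: $584.34 +$15.19 interest = $599.53; pay $59.95 → $539.58
Week 3: $539.58 +$14.03 interest = $553.61; pay $55.36 → $498.25
Week 4: $498.25 +$12.95 interest = $511.20; pay $51.12 → $460.08
Week 5: $460.08 +$11.96 interest = $472.04; pay $47.20 → $424.84
Week 6: $424.84 +$11.05 interest = $435.89; pay $43.59 → $392.30
Week 7: $392.30 +$10.20 interest = $402.50; pay $40.25 → $362.25
Week 8: $362.25 +$9.42 interest = $371.67; pay $37.17 → $334.50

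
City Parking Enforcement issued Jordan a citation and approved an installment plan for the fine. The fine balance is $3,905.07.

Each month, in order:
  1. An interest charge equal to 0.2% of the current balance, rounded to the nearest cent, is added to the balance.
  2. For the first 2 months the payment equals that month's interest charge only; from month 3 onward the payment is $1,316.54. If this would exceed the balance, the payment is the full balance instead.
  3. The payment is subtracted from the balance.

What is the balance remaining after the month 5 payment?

$0.00

Month 1: $3,905.07 +$7.81 interest = $3,912.88; pay $7.81 → $3,905.07
Month 2: $3,905.07 +$7.81 interest = $3,912.88; pay $7.81 → $3,905.07
Month 3: $3,905.07 +$7.81 interest = $3,912.88; pay $1,316.54 → $2,596.34
Month 4: $2,596.34 +$5.19 interest = $2,601.53; pay $1,316.54 → $1,284.99
Month 5: $1,284.99 +$2.57 interest = $1,287.56; pay $1,287.56 → $0.00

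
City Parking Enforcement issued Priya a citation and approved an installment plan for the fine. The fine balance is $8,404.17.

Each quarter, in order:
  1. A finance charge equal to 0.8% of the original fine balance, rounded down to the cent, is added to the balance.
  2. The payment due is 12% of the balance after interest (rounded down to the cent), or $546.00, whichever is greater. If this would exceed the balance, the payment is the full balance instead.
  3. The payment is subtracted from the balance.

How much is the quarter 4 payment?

$714.18

# | Opening | Interest | Payment | End bal
1 | $8,404.17 | $67.23 | $1,016.56 | $7,454.84
2 | $7,454.84 | $67.23 | $902.64 | $6,619.43
3 | $6,619.43 | $67.23 | $802.39 | $5,884.27
4 | $5,884.27 | $67.23 | $714.18 | $5,237.32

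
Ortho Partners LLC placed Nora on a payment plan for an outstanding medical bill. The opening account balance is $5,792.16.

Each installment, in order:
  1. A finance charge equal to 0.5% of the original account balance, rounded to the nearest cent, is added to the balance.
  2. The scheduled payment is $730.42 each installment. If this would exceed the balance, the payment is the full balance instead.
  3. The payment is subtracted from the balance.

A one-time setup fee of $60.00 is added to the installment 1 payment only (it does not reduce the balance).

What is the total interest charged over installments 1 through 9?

Installment 1: $5,792.16 +$28.96 interest = $5,821.12; pay $730.42 (+ $60.00 fee) → $5,090.70
Installment 2: $5,090.70 +$28.96 interest = $5,119.66; pay $730.42 → $4,389.24
Installment 3: $4,389.24 +$28.96 interest = $4,418.20; pay $730.42 → $3,687.78
Installment 4: $3,687.78 +$28.96 interest = $3,716.74; pay $730.42 → $2,986.32
Installment 5: $2,986.32 +$28.96 interest = $3,015.28; pay $730.42 → $2,284.86
Installment 6: $2,284.86 +$28.96 interest = $2,313.82; pay $730.42 → $1,583.40
Installment 7: $1,583.40 +$28.96 interest = $1,612.36; pay $730.42 → $881.94
Installment 8: $881.94 +$28.96 interest = $910.90; pay $730.42 → $180.48
Installment 9: $180.48 +$28.96 interest = $209.44; pay $209.44 → $0.00
Total interest: $28.96 + $28.96 + $28.96 + $28.96 + $28.96 + $28.96 + $28.96 + $28.96 + $28.96 = $260.64

$260.64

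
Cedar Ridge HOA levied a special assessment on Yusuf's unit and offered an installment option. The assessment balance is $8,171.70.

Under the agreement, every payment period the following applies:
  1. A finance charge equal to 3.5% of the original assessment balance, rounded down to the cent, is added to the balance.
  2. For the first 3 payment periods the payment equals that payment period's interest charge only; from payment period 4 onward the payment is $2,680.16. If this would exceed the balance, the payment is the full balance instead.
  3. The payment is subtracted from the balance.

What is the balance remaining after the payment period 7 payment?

# | Opening | Interest | Payment | End bal
1 | $8,171.70 | $286.00 | $286.00 | $8,171.70
2 | $8,171.70 | $286.00 | $286.00 | $8,171.70
3 | $8,171.70 | $286.00 | $286.00 | $8,171.70
4 | $8,171.70 | $286.00 | $2,680.16 | $5,777.54
5 | $5,777.54 | $286.00 | $2,680.16 | $3,383.38
6 | $3,383.38 | $286.00 | $2,680.16 | $989.22
7 | $989.22 | $286.00 | $1,275.22 | $0.00

$0.00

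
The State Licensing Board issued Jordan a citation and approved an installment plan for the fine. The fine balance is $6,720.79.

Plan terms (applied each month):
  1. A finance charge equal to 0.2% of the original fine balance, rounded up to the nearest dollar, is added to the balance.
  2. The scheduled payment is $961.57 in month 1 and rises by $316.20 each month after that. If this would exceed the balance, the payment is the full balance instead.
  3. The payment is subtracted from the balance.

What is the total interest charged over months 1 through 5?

$70.00

Month 1: opening $6,720.79; interest $14.00 → $6,734.79; payment $961.57; balance $5,773.22
Month 2: opening $5,773.22; interest $14.00 → $5,787.22; payment $1,277.77; balance $4,509.45
Month 3: opening $4,509.45; interest $14.00 → $4,523.45; payment $1,593.97; balance $2,929.48
Month 4: opening $2,929.48; interest $14.00 → $2,943.48; payment $1,910.17; balance $1,033.31
Month 5: opening $1,033.31; interest $14.00 → $1,047.31; payment $1,047.31; balance $0.00
Total interest: $14.00 + $14.00 + $14.00 + $14.00 + $14.00 = $70.00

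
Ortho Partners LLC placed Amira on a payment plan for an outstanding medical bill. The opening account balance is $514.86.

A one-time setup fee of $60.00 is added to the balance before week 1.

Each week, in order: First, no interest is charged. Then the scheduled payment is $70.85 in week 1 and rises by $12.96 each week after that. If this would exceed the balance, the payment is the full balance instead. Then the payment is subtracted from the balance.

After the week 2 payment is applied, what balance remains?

$420.20

Week 1: $574.86 − $70.85 → $504.01
Week 2: $504.01 − $83.81 → $420.20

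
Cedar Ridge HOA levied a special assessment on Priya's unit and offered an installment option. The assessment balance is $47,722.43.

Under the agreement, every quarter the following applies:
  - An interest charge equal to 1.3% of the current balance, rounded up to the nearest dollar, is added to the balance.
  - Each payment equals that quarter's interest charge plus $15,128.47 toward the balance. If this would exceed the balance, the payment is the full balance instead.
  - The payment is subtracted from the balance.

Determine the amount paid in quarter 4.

# | Opening | Interest | Payment | End bal
1 | $47,722.43 | $621.00 | $15,749.47 | $32,593.96
2 | $32,593.96 | $424.00 | $15,552.47 | $17,465.49
3 | $17,465.49 | $228.00 | $15,356.47 | $2,337.02
4 | $2,337.02 | $31.00 | $2,368.02 | $0.00

$2,368.02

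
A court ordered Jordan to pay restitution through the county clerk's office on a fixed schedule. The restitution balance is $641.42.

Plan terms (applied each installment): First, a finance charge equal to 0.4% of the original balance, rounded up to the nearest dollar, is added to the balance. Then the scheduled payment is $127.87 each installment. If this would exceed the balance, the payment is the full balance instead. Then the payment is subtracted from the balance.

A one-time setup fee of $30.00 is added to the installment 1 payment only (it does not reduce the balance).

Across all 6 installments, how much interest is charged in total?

$18.00

Installment 1: $641.42 +$3.00 interest = $644.42; pay $127.87 (+ $30.00 fee) → $516.55
Installment 2: $516.55 +$3.00 interest = $519.55; pay $127.87 → $391.68
Installment 3: $391.68 +$3.00 interest = $394.68; pay $127.87 → $266.81
Installment 4: $266.81 +$3.00 interest = $269.81; pay $127.87 → $141.94
Installment 5: $141.94 +$3.00 interest = $144.94; pay $127.87 → $17.07
Installment 6: $17.07 +$3.00 interest = $20.07; pay $20.07 → $0.00
Total interest: $3.00 + $3.00 + $3.00 + $3.00 + $3.00 + $3.00 = $18.00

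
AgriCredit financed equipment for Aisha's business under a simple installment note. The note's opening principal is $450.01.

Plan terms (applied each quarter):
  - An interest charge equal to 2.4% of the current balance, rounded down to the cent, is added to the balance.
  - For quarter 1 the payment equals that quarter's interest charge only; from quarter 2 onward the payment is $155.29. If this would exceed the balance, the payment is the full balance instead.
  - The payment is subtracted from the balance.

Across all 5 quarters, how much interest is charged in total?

Quarter 1: $450.01 +$10.80 interest = $460.81; pay $10.80 → $450.01
Quarter 2: $450.01 +$10.80 interest = $460.81; pay $155.29 → $305.52
Quarter 3: $305.52 +$7.33 interest = $312.85; pay $155.29 → $157.56
Quarter 4: $157.56 +$3.78 interest = $161.34; pay $155.29 → $6.05
Quarter 5: $6.05 +$0.14 interest = $6.19; pay $6.19 → $0.00
Total interest: $10.80 + $10.80 + $7.33 + $3.78 + $0.14 = $32.85

$32.85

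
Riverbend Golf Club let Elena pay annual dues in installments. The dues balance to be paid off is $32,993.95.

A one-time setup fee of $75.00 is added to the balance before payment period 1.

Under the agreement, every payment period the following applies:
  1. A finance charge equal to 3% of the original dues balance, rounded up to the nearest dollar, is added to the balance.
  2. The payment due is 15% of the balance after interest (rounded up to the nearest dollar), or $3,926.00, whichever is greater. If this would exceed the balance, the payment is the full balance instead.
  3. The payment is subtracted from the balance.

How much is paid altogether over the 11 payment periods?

Payment period 1: opening $33,068.95; interest $990.00 → $34,058.95; payment $5,109.00; balance $28,949.95
Payment period 2: opening $28,949.95; interest $990.00 → $29,939.95; payment $4,491.00; balance $25,448.95
Payment period 3: opening $25,448.95; interest $990.00 → $26,438.95; payment $3,966.00; balance $22,472.95
Payment period 4: opening $22,472.95; interest $990.00 → $23,462.95; payment $3,926.00; balance $19,536.95
Payment period 5: opening $19,536.95; interest $990.00 → $20,526.95; payment $3,926.00; balance $16,600.95
Payment period 6: opening $16,600.95; interest $990.00 → $17,590.95; payment $3,926.00; balance $13,664.95
Payment period 7: opening $13,664.95; interest $990.00 → $14,654.95; payment $3,926.00; balance $10,728.95
Payment period 8: opening $10,728.95; interest $990.00 → $11,718.95; payment $3,926.00; balance $7,792.95
Payment period 9: opening $7,792.95; interest $990.00 → $8,782.95; payment $3,926.00; balance $4,856.95
Payment period 10: opening $4,856.95; interest $990.00 → $5,846.95; payment $3,926.00; balance $1,920.95
Payment period 11: opening $1,920.95; interest $990.00 → $2,910.95; payment $2,910.95; balance $0.00
Total paid: $43,958.95

$43,958.95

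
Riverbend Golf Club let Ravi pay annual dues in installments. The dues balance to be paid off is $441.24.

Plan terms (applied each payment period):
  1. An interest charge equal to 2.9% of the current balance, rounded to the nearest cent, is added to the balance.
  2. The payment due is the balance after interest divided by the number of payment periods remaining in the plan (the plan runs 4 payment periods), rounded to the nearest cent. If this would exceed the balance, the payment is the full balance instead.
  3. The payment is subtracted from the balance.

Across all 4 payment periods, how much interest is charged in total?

$32.94

Payment period 1: $441.24 +$12.80 interest = $454.04; pay $113.51 → $340.53
Payment period 2: $340.53 +$9.88 interest = $350.41; pay $116.80 → $233.61
Payment period 3: $233.61 +$6.77 interest = $240.38; pay $120.19 → $120.19
Payment period 4: $120.19 +$3.49 interest = $123.68; pay $123.68 → $0.00
Total interest: $12.80 + $9.88 + $6.77 + $3.49 = $32.94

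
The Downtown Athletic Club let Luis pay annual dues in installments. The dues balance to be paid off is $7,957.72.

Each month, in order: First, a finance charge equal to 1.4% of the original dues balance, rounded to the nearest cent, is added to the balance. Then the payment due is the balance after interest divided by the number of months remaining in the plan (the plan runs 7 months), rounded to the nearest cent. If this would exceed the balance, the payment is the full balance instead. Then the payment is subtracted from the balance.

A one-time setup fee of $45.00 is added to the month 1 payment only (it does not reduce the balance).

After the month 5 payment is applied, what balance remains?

# | Opening | Interest | Payment | Fee | End bal
1 | $7,957.72 | $111.41 | $1,152.73 | $45.00 | $6,916.40
2 | $6,916.40 | $111.41 | $1,171.30 | — | $5,856.51
3 | $5,856.51 | $111.41 | $1,193.58 | — | $4,774.34
4 | $4,774.34 | $111.41 | $1,221.44 | — | $3,664.31
5 | $3,664.31 | $111.41 | $1,258.57 | — | $2,517.15

$2,517.15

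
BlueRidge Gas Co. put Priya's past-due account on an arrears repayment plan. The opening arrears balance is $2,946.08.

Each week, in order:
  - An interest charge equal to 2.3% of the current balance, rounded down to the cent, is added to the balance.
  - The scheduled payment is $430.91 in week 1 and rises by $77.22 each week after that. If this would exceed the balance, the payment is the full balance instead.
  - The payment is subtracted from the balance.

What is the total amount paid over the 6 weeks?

$3,187.26

# | Opening | Interest | Payment | End bal
1 | $2,946.08 | $67.75 | $430.91 | $2,582.92
2 | $2,582.92 | $59.40 | $508.13 | $2,134.19
3 | $2,134.19 | $49.08 | $585.35 | $1,597.92
4 | $1,597.92 | $36.75 | $662.57 | $972.10
5 | $972.10 | $22.35 | $739.79 | $254.66
6 | $254.66 | $5.85 | $260.51 | $0.00
Total paid: $3,187.26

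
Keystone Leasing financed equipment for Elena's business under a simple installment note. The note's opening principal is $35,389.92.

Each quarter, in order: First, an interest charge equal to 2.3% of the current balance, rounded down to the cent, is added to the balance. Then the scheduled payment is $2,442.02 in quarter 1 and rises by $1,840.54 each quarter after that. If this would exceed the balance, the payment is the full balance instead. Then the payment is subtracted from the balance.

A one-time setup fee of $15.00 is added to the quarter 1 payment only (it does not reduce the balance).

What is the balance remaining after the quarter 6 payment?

Quarter 1: $35,389.92 +$813.96 interest = $36,203.88; pay $2,442.02 (+ $15.00 fee) → $33,761.86
Quarter 2: $33,761.86 +$776.52 interest = $34,538.38; pay $4,282.56 → $30,255.82
Quarter 3: $30,255.82 +$695.88 interest = $30,951.70; pay $6,123.10 → $24,828.60
Quarter 4: $24,828.60 +$571.05 interest = $25,399.65; pay $7,963.64 → $17,436.01
Quarter 5: $17,436.01 +$401.02 interest = $17,837.03; pay $9,804.18 → $8,032.85
Quarter 6: $8,032.85 +$184.75 interest = $8,217.60; pay $8,217.60 → $0.00

$0.00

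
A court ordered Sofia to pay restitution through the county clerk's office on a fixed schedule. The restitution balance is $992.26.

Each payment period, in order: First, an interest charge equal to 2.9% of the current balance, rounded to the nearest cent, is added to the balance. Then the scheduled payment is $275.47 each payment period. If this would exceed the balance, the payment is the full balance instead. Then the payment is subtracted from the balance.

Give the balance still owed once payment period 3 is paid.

$230.51

Payment period 1: opening $992.26; interest $28.78 → $1,021.04; payment $275.47; balance $745.57
Payment period 2: opening $745.57; interest $21.62 → $767.19; payment $275.47; balance $491.72
Payment period 3: opening $491.72; interest $14.26 → $505.98; payment $275.47; balance $230.51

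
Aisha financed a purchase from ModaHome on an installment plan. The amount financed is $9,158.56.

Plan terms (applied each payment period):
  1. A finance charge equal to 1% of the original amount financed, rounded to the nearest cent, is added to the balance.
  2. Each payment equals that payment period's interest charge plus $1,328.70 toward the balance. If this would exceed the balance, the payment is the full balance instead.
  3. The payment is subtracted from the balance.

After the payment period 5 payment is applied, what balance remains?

$2,515.06

Payment period 1: $9,158.56 +$91.59 interest = $9,250.15; pay $1,420.29 → $7,829.86
Payment period 2: $7,829.86 +$91.59 interest = $7,921.45; pay $1,420.29 → $6,501.16
Payment period 3: $6,501.16 +$91.59 interest = $6,592.75; pay $1,420.29 → $5,172.46
Payment period 4: $5,172.46 +$91.59 interest = $5,264.05; pay $1,420.29 → $3,843.76
Payment period 5: $3,843.76 +$91.59 interest = $3,935.35; pay $1,420.29 → $2,515.06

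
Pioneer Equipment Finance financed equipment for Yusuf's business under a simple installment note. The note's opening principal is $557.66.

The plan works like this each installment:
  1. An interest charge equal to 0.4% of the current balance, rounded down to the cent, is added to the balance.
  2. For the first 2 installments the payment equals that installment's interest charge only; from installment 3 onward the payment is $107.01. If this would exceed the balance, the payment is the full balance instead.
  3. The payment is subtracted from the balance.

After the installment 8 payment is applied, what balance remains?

$0.00

Installment 1: opening $557.66; interest $2.23 → $559.89; payment $2.23; balance $557.66
Installment 2: opening $557.66; interest $2.23 → $559.89; payment $2.23; balance $557.66
Installment 3: opening $557.66; interest $2.23 → $559.89; payment $107.01; balance $452.88
Installment 4: opening $452.88; interest $1.81 → $454.69; payment $107.01; balance $347.68
Installment 5: opening $347.68; interest $1.39 → $349.07; payment $107.01; balance $242.06
Installment 6: opening $242.06; interest $0.96 → $243.02; payment $107.01; balance $136.01
Installment 7: opening $136.01; interest $0.54 → $136.55; payment $107.01; balance $29.54
Installment 8: opening $29.54; interest $0.11 → $29.65; payment $29.65; balance $0.00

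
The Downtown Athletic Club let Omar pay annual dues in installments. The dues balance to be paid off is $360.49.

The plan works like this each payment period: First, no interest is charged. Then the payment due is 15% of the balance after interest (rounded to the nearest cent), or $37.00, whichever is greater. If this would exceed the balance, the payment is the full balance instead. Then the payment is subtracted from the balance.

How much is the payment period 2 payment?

$45.96

# | Opening | Payment | End bal
1 | $360.49 | $54.07 | $306.42
2 | $306.42 | $45.96 | $260.46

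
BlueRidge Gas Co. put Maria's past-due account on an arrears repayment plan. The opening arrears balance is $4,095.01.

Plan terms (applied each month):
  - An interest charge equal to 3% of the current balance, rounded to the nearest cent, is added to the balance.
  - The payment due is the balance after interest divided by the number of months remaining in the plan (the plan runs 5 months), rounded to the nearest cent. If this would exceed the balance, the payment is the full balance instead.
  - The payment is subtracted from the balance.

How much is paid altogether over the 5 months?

$4,478.64

# | Opening | Interest | Payment | End bal
1 | $4,095.01 | $122.85 | $843.57 | $3,374.29
2 | $3,374.29 | $101.23 | $868.88 | $2,606.64
3 | $2,606.64 | $78.20 | $894.95 | $1,789.89
4 | $1,789.89 | $53.70 | $921.80 | $921.79
5 | $921.79 | $27.65 | $949.44 | $0.00
Total paid: $4,478.64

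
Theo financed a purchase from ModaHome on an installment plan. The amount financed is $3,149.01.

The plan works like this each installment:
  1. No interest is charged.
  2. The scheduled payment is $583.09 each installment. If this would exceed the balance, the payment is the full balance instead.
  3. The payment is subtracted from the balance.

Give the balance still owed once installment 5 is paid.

$233.56

# | Opening | Payment | End bal
1 | $3,149.01 | $583.09 | $2,565.92
2 | $2,565.92 | $583.09 | $1,982.83
3 | $1,982.83 | $583.09 | $1,399.74
4 | $1,399.74 | $583.09 | $816.65
5 | $816.65 | $583.09 | $233.56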